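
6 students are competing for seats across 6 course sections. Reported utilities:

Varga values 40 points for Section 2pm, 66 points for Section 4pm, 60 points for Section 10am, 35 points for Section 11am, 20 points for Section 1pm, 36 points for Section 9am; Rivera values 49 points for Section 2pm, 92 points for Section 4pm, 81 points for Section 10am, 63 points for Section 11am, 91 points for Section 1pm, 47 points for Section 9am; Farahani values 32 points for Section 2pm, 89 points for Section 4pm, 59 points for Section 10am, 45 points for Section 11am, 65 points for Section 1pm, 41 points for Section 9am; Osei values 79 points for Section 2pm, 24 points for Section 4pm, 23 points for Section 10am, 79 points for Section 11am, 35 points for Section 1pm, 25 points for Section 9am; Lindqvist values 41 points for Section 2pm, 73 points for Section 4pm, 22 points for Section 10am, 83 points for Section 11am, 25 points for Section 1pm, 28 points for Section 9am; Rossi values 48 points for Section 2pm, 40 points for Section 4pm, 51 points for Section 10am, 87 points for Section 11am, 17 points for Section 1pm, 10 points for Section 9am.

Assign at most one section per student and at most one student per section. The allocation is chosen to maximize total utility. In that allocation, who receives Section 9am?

Lindqvist receives Section 9am.

Treat this as an assignment problem: match each student to one section.
Optimal: Varga→Section 10am (60 points), Rivera→Section 1pm (91 points), Farahani→Section 4pm (89 points), Osei→Section 2pm (79 points), Lindqvist→Section 9am (28 points), Rossi→Section 11am (87 points) — total 60+91+89+79+28+87 = 434 points.
Row-greedy (each student in turn takes its best remaining section) gives 388 points, worse by 46.
Every other assignment is strictly worse.
Lindqvist's own top section is Section 11am (83 points), but forcing Lindqvist→Section 11am and reassigning the rest optimally gives only 429 points — worse by 5.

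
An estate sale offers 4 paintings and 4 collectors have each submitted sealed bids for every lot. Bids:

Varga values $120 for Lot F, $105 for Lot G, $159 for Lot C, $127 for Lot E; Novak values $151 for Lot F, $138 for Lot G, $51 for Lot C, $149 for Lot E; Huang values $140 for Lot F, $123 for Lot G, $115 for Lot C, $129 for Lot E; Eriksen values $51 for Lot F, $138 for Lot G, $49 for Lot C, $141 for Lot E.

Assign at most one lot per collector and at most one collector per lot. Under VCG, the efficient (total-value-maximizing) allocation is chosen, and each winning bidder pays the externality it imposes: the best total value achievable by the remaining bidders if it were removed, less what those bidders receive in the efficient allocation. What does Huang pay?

Efficient allocation: Varga→Lot C ($159), Novak→Lot E ($149), Huang→Lot F ($140), Eriksen→Lot G ($138); total welfare W = $586.
Huang receives Lot F at value $140, so the others get W − 140 = $446.
Without Huang: best allocation of the remaining 3 bidders over all 4 lots is Varga→Lot C ($159), Novak→Lot F ($151), Eriksen→Lot E ($141), total $451.
VCG payment = (others' best without Huang) − (others' welfare with Huang) = 451 − 446 = $5.

Huang pays $5.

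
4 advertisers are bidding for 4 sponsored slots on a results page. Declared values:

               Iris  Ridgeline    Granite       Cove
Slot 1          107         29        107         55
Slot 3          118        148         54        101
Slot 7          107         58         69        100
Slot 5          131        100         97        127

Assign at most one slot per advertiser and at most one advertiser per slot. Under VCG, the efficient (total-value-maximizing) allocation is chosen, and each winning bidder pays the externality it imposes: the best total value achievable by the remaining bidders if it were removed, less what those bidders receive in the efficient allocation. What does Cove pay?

Efficient allocation: Iris→Slot 7 ($107), Ridgeline→Slot 3 ($148), Granite→Slot 1 ($107), Cove→Slot 5 ($127); total welfare W = $489.
Cove receives Slot 5 at value $127, so the others get W − 127 = $362.
Without Cove: best allocation of the remaining 3 bidders over all 4 slots is Iris→Slot 5 ($131), Ridgeline→Slot 3 ($148), Granite→Slot 1 ($107), total $386.
VCG payment = (others' best without Cove) − (others' welfare with Cove) = 386 − 362 = $24.

Cove pays $24.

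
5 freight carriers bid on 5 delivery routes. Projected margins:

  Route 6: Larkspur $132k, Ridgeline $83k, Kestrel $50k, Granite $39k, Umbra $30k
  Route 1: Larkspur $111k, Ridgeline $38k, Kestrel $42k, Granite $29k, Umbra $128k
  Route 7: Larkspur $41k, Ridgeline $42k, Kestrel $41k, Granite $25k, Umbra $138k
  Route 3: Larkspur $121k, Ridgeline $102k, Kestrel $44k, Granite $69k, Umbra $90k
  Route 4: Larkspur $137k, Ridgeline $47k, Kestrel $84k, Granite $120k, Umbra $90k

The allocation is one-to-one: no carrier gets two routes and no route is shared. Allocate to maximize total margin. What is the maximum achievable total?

Maximum total: $534k

Optimal: Larkspur→Route 6 ($132k), Ridgeline→Route 3 ($102k), Kestrel→Route 1 ($42k), Granite→Route 4 ($120k), Umbra→Route 7 ($138k) — total 132+102+42+120+138 = $534k.
Column-greedy (each route in turn goes to its best remaining carrier) gives $455k, worse by 79.
Swapping Granite↔Ridgeline (Granite→Route 3 $69k, Ridgeline→Route 4 $47k) loses 106.
Every other assignment is strictly worse.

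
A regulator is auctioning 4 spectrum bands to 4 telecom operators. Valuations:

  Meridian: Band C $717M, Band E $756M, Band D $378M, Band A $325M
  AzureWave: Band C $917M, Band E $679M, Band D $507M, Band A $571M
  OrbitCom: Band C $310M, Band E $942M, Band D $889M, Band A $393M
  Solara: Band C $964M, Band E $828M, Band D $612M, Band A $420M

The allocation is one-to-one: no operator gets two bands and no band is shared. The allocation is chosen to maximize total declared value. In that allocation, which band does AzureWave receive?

AzureWave receives Band A.

This is a one-to-one assignment (maximum-weight bipartite matching).
Optimal: Meridian→Band E ($756M), AzureWave→Band A ($571M), OrbitCom→Band D ($889M), Solara→Band C ($964M) — total 756+571+889+964 = $3180M.
Next-best assignment: Meridian→Band C, AzureWave→Band A, OrbitCom→Band D, Solara→Band E = $3005M.
AzureWave's own top band is Band C ($917M), but forcing AzureWave→Band C and reassigning the rest optimally gives only $2982M — worse by 198.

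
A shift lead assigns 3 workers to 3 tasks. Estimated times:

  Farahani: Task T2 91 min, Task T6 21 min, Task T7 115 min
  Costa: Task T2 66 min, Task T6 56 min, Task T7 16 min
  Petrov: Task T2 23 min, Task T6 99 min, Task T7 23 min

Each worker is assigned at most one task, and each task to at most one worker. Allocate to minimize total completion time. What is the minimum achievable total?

Treat this as an assignment problem: match each worker to one task.
Optimal: Farahani→Task T6 (21 min), Costa→Task T7 (16 min), Petrov→Task T2 (23 min) — total 21+16+23 = 60 min.
Next-best assignment: Farahani→Task T6, Costa→Task T2, Petrov→Task T7 = 110 min.

Min total: 60 min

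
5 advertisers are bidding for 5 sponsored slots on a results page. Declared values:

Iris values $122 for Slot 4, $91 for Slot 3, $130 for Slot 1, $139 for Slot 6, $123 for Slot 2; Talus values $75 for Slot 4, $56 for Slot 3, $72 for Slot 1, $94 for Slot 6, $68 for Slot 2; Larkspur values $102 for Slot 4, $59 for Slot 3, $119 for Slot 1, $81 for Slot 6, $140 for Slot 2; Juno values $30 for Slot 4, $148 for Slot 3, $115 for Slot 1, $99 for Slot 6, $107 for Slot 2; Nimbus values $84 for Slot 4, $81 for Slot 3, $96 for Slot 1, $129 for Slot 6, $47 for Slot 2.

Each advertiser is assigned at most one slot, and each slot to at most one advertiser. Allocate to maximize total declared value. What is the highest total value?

Max total: $622

Optimal: Iris→Slot 1 ($130), Talus→Slot 4 ($75), Larkspur→Slot 2 ($140), Juno→Slot 3 ($148), Nimbus→Slot 6 ($129) — total 130+75+140+148+129 = $622.
Swapping Talus↔Nimbus (Talus→Slot 6 $94, Nimbus→Slot 4 $84) loses 26.
Every other assignment is strictly worse.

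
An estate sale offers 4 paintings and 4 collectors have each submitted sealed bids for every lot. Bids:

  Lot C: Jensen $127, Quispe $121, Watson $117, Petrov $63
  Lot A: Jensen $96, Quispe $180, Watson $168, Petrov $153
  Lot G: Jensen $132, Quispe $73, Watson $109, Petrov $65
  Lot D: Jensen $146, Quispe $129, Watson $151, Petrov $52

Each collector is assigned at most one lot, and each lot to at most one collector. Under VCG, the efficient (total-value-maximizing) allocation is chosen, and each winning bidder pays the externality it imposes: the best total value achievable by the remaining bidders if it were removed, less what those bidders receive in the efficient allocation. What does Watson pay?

Efficient allocation: Jensen→Lot G ($132), Quispe→Lot C ($121), Watson→Lot D ($151), Petrov→Lot A ($153); total welfare W = $557.
Watson receives Lot D at value $151, so the others get W − 151 = $406.
Without Watson: best allocation of the remaining 3 bidders over all 4 lots is Jensen→Lot D ($146), Quispe→Lot C ($121), Petrov→Lot A ($153), total $420.
VCG payment = (others' best without Watson) − (others' welfare with Watson) = 420 − 406 = $14.

Watson pays $14.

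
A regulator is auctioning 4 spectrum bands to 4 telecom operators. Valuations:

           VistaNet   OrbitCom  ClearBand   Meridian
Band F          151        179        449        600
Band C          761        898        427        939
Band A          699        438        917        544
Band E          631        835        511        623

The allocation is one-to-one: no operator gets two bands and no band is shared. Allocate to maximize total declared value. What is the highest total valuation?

Treat this as an assignment problem: match each operator to one band.
Optimal: VistaNet→Band C ($761M), OrbitCom→Band E ($835M), ClearBand→Band A ($917M), Meridian→Band F ($600M) — total 761+835+917+600 = $3113M.
Column-greedy (each band in turn goes to its best remaining operator) gives $3046M, worse by 67.
Swapping Meridian↔OrbitCom (Meridian→Band E $623M, OrbitCom→Band F $179M) loses 633.
No other one-to-one assignment exceeds $3113M.

Max total: $3113M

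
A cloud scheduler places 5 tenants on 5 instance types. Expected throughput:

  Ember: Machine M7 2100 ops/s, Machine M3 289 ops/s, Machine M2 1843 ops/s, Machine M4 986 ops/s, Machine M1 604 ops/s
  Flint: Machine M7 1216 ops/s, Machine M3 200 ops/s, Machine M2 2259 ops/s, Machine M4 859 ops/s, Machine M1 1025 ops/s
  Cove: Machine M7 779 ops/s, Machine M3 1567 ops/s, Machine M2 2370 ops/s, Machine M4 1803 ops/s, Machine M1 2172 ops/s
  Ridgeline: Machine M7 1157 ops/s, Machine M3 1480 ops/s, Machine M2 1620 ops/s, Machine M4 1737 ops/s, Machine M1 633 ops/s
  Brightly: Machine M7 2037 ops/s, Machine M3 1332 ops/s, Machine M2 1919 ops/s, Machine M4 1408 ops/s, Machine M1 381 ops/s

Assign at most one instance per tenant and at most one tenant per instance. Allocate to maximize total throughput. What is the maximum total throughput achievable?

Max total: 9600 ops/s

Optimal: Ember→Machine M7 (2100 ops/s), Flint→Machine M2 (2259 ops/s), Cove→Machine M1 (2172 ops/s), Ridgeline→Machine M4 (1737 ops/s), Brightly→Machine M3 (1332 ops/s) — total 2100+2259+2172+1737+1332 = 9600 ops/s.
Max-entry greedy (repeatedly take the single best remaining cell) gives 8564 ops/s, worse by 1036.
Swapping Flint↔Cove (Flint→Machine M1 1025 ops/s, Cove→Machine M2 2370 ops/s) loses 1036.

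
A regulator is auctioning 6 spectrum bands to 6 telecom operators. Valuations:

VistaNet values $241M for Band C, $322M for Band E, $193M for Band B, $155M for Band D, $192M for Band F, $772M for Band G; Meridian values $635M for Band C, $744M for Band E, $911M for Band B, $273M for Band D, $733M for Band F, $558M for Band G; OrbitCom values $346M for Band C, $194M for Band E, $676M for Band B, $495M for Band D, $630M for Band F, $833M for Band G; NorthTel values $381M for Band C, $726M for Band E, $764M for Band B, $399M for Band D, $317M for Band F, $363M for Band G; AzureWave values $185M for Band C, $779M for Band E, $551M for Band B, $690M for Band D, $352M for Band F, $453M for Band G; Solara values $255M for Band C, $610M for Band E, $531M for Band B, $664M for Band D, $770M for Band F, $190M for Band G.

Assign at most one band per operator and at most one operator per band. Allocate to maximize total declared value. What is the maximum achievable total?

Max total: $4269M

This is a one-to-one assignment (maximum-weight bipartite matching).
Optimal: VistaNet→Band G ($772M), Meridian→Band C ($635M), OrbitCom→Band B ($676M), NorthTel→Band E ($726M), AzureWave→Band D ($690M), Solara→Band F ($770M) — total 772+635+676+726+690+770 = $4269M.
Row-greedy (each operator in turn takes its best remaining band) gives $3984M, worse by 285.
Next-best assignment: VistaNet→Band G, Meridian→Band C, OrbitCom→Band F, NorthTel→Band B, AzureWave→Band E, Solara→Band D = $4244M.
Swapping Solara↔Meridian (Solara→Band C $255M, Meridian→Band F $733M) loses 417.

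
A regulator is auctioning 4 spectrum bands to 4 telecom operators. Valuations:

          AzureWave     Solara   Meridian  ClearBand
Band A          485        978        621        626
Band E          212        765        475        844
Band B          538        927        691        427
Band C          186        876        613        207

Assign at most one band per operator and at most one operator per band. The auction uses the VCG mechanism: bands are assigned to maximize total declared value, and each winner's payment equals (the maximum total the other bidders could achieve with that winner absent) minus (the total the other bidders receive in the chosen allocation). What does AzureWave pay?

AzureWave pays $78M.

Efficient allocation: AzureWave→Band B ($538M), Solara→Band A ($978M), Meridian→Band C ($613M), ClearBand→Band E ($844M); total welfare W = $2973M.
AzureWave receives Band B at value $538M, so the others get W − 538 = $2435M.
Without AzureWave: best allocation of the remaining 3 bidders over all 4 bands is Solara→Band A ($978M), Meridian→Band B ($691M), ClearBand→Band E ($844M), total $2513M.
VCG payment = (others' best without AzureWave) − (others' welfare with AzureWave) = 2513 − 2435 = $78M.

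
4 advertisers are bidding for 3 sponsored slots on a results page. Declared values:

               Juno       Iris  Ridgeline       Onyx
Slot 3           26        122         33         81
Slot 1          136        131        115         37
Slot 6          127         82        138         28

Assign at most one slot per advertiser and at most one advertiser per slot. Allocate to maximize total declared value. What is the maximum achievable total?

Maximum total: $396

Optimal: Iris→Slot 3 ($122), Juno→Slot 1 ($136), Ridgeline→Slot 6 ($138) — total 122+136+138 = $396.
No other one-to-one assignment exceeds $396.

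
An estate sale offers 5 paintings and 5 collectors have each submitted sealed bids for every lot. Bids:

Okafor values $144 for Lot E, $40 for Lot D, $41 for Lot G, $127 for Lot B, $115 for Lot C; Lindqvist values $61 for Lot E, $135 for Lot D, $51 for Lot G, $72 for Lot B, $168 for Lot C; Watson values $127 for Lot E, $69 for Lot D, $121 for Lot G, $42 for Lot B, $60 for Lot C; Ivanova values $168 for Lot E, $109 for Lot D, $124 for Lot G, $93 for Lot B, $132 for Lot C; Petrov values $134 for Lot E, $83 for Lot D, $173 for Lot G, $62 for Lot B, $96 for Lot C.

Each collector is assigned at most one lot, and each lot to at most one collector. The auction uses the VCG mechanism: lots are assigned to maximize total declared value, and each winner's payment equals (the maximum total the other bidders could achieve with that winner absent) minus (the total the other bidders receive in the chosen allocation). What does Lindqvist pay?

Efficient allocation: Okafor→Lot B ($127), Lindqvist→Lot C ($168), Watson→Lot D ($69), Ivanova→Lot E ($168), Petrov→Lot G ($173); total welfare W = $705.
Lindqvist receives Lot C at value $168, so the others get W − 168 = $537.
Without Lindqvist: best allocation of the remaining 4 bidders over all 5 lots is Okafor→Lot B ($127), Watson→Lot E ($127), Ivanova→Lot C ($132), Petrov→Lot G ($173), total $559.
VCG payment = (others' best without Lindqvist) − (others' welfare with Lindqvist) = 559 − 537 = $22.

Lindqvist pays $22.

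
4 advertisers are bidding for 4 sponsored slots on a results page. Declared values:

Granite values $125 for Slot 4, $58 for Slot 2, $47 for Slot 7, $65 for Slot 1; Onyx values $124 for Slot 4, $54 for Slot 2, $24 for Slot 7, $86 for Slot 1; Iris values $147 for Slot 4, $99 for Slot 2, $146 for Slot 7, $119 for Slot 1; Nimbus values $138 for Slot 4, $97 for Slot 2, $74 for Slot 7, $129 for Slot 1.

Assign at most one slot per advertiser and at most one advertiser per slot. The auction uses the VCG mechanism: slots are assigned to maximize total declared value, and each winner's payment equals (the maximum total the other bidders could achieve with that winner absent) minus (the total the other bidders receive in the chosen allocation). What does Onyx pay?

Efficient allocation: Granite→Slot 2 ($58), Onyx→Slot 4 ($124), Iris→Slot 7 ($146), Nimbus→Slot 1 ($129); total welfare W = $457.
Onyx receives Slot 4 at value $124, so the others get W − 124 = $333.
Without Onyx: best allocation of the remaining 3 bidders over all 4 slots is Granite→Slot 4 ($125), Iris→Slot 7 ($146), Nimbus→Slot 1 ($129), total $400.
VCG payment = (others' best without Onyx) − (others' welfare with Onyx) = 400 − 333 = $67.

Onyx pays $67.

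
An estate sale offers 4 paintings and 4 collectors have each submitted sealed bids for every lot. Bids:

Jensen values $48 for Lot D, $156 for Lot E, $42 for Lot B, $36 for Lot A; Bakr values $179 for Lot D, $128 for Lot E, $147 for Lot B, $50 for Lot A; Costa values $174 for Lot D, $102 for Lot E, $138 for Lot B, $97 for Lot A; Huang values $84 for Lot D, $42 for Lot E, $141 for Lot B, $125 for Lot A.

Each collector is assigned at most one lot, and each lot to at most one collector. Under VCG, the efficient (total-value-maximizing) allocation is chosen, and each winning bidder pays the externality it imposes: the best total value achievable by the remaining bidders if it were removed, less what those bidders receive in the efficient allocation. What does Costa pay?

Costa pays $48.

Efficient allocation: Jensen→Lot E ($156), Bakr→Lot B ($147), Costa→Lot D ($174), Huang→Lot A ($125); total welfare W = $602.
Costa receives Lot D at value $174, so the others get W − 174 = $428.
Without Costa: best allocation of the remaining 3 bidders over all 4 lots is Jensen→Lot E ($156), Bakr→Lot D ($179), Huang→Lot B ($141), total $476.
VCG payment = (others' best without Costa) − (others' welfare with Costa) = 476 − 428 = $48.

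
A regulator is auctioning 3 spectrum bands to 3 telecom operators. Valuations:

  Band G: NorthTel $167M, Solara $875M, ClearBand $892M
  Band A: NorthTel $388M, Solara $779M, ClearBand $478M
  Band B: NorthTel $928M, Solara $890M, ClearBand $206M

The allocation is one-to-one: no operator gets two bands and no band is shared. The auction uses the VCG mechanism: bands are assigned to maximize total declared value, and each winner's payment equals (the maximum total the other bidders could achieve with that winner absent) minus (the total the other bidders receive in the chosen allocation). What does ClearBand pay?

ClearBand pays $96M.

Efficient allocation: NorthTel→Band B ($928M), Solara→Band A ($779M), ClearBand→Band G ($892M); total welfare W = $2599M.
ClearBand receives Band G at value $892M, so the others get W − 892 = $1707M.
Without ClearBand: best allocation of the remaining 2 bidders over all 3 bands is NorthTel→Band B ($928M), Solara→Band G ($875M), total $1803M.
VCG payment = (others' best without ClearBand) − (others' welfare with ClearBand) = 1803 − 1707 = $96M.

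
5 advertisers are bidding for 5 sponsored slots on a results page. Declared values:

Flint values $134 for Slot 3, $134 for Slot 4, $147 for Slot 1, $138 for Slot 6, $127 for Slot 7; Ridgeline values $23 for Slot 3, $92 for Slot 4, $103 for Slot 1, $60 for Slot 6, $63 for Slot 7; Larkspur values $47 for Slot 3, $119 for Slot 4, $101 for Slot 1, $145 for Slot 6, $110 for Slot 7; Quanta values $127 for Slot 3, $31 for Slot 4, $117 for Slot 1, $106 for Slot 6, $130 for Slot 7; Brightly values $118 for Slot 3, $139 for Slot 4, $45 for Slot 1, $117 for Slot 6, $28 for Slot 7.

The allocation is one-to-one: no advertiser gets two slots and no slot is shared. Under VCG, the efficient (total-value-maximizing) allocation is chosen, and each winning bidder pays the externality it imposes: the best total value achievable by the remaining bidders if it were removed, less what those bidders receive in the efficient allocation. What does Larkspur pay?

Larkspur pays $4.

Efficient allocation: Flint→Slot 3 ($134), Ridgeline→Slot 1 ($103), Larkspur→Slot 6 ($145), Quanta→Slot 7 ($130), Brightly→Slot 4 ($139); total welfare W = $651.
Larkspur receives Slot 6 at value $145, so the others get W − 145 = $506.
Without Larkspur: best allocation of the remaining 4 bidders over all 5 slots is Flint→Slot 6 ($138), Ridgeline→Slot 1 ($103), Quanta→Slot 7 ($130), Brightly→Slot 4 ($139), total $510.
VCG payment = (others' best without Larkspur) − (others' welfare with Larkspur) = 510 − 506 = $4.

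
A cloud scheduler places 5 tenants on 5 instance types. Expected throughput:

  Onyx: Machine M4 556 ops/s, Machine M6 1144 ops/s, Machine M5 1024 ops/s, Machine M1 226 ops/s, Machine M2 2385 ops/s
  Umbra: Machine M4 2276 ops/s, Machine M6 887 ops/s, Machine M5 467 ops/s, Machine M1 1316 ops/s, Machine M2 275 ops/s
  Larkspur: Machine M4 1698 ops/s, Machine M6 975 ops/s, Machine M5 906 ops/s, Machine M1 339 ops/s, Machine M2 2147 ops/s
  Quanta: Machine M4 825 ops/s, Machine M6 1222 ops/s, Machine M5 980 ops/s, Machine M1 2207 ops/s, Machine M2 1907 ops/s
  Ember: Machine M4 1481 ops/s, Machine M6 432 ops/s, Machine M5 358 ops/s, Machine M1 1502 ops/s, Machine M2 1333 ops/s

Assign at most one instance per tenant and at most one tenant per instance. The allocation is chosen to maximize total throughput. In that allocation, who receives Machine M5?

Larkspur receives Machine M5.

This is a one-to-one assignment (maximum-weight bipartite matching).
Optimal: Onyx→Machine M2 (2385 ops/s), Umbra→Machine M4 (2276 ops/s), Larkspur→Machine M5 (906 ops/s), Quanta→Machine M6 (1222 ops/s), Ember→Machine M1 (1502 ops/s) — total 2385+2276+906+1222+1502 = 8291 ops/s.
Row-greedy (each tenant in turn takes its best remaining instance) gives 8201 ops/s, worse by 90.
Larkspur's own top instance is Machine M2 (2147 ops/s), but forcing Larkspur→Machine M2 and reassigning the rest optimally gives only 8171 ops/s — worse by 120.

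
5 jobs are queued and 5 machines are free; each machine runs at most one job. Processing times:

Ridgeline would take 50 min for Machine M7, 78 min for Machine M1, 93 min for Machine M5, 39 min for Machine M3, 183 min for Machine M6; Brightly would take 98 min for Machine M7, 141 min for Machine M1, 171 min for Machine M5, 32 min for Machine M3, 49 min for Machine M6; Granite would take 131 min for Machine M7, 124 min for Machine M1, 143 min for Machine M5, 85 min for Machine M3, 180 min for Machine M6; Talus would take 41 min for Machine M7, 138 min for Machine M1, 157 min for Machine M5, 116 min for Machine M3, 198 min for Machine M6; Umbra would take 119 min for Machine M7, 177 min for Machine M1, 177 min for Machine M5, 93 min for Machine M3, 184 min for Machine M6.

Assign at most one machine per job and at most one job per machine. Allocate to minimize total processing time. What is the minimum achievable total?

Minimum total: 400 min

Optimal: Ridgeline→Machine M5 (93 min), Brightly→Machine M6 (49 min), Granite→Machine M1 (124 min), Talus→Machine M7 (41 min), Umbra→Machine M3 (93 min) — total 93+49+124+41+93 = 400 min.
Column-greedy (each machine in turn goes to its cheapest remaining job) gives 478 min, worse by 78.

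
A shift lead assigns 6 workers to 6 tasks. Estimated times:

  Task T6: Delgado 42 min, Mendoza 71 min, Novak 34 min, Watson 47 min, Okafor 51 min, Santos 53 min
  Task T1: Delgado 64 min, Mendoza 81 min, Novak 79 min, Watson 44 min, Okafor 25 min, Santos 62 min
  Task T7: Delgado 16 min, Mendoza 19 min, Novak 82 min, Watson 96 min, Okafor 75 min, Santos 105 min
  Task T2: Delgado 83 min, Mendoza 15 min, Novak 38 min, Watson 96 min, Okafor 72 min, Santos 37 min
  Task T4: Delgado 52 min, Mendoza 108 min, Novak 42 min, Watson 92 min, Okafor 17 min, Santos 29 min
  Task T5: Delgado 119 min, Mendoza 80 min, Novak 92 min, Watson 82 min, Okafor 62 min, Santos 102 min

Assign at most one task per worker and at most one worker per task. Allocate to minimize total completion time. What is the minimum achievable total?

Minimum total: 200 min

Optimal: Delgado→Task T7 (16 min), Mendoza→Task T2 (15 min), Novak→Task T6 (34 min), Watson→Task T1 (44 min), Okafor→Task T5 (62 min), Santos→Task T4 (29 min) — total 16+15+34+44+62+29 = 200 min.
Row-greedy (each worker in turn takes its cheapest remaining task) gives 228 min, worse by 28.
No other one-to-one assignment undercuts 200 min.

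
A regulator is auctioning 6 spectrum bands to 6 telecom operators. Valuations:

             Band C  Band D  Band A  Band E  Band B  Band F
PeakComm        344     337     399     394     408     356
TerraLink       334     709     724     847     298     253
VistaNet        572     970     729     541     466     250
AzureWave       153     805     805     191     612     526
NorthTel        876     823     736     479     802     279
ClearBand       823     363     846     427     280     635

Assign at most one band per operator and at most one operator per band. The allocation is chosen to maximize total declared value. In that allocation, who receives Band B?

Optimal: PeakComm→Band F ($356M), TerraLink→Band E ($847M), VistaNet→Band D ($970M), AzureWave→Band A ($805M), NorthTel→Band B ($802M), ClearBand→Band C ($823M) — total 356+847+970+805+802+823 = $4603M.
Max-entry greedy (repeatedly take the single best remaining cell) gives $4507M, worse by 96.
NorthTel's own top band is Band C ($876M), but forcing NorthTel→Band C and reassigning the rest optimally gives only $4541M — worse by 62.

NorthTel receives Band B.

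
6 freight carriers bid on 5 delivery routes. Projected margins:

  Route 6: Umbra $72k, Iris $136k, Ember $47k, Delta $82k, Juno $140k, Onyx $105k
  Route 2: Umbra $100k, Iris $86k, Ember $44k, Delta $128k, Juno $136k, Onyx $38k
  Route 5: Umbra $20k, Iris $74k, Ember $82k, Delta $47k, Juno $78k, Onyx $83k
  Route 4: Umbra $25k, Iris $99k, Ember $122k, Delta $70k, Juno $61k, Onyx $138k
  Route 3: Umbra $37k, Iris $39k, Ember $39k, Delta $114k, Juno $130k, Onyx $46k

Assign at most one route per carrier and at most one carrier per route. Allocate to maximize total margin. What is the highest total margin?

Optimal: Iris→Route 6 ($136k), Delta→Route 2 ($128k), Ember→Route 5 ($82k), Onyx→Route 4 ($138k), Juno→Route 3 ($130k) — total 136+128+82+138+130 = $614k.
Column-greedy (each route in turn goes to its best remaining carrier) gives $512k, worse by 102.
Swapping Juno↔Delta (Juno→Route 2 $136k, Delta→Route 3 $114k) loses 8.
Checked against all permutations: $614k is optimal.

Maximum total: $614k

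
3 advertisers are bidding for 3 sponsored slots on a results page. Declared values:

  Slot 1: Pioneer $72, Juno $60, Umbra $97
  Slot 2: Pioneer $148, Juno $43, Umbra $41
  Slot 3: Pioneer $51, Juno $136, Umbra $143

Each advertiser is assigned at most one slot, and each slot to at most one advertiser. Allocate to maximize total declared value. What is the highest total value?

Optimal: Pioneer→Slot 2 ($148), Juno→Slot 3 ($136), Umbra→Slot 1 ($97) — total 148+136+97 = $381.
Max-entry greedy (repeatedly take the single best remaining cell) gives $351, worse by 30.
Swapping Pioneer↔Juno (Pioneer→Slot 3 $51, Juno→Slot 2 $43) loses 190.

Maximum total: $381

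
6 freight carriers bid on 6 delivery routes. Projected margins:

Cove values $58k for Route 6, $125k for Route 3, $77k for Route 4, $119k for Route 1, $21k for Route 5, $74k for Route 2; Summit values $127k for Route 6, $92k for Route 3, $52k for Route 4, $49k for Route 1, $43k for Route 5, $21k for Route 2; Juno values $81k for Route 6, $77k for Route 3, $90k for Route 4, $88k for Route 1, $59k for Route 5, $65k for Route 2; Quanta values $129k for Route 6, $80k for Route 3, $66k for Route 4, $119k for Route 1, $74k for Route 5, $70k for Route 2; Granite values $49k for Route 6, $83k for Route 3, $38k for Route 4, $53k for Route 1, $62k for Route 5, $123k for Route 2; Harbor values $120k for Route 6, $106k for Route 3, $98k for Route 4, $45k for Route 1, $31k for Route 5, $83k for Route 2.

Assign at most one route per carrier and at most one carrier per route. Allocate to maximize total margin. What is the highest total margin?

Max total: $651k

Optimal: Cove→Route 3 ($125k), Summit→Route 6 ($127k), Juno→Route 5 ($59k), Quanta→Route 1 ($119k), Granite→Route 2 ($123k), Harbor→Route 4 ($98k) — total 125+127+59+119+123+98 = $651k.
Row-greedy (each carrier in turn takes its best remaining route) gives $615k, worse by 36.
Next-best assignment: Cove→Route 1, Summit→Route 6, Juno→Route 4, Quanta→Route 5, Granite→Route 2, Harbor→Route 3 = $639k.
Swapping Quanta↔Cove (Quanta→Route 3 $80k, Cove→Route 1 $119k) loses 45.
No other one-to-one assignment exceeds $651k.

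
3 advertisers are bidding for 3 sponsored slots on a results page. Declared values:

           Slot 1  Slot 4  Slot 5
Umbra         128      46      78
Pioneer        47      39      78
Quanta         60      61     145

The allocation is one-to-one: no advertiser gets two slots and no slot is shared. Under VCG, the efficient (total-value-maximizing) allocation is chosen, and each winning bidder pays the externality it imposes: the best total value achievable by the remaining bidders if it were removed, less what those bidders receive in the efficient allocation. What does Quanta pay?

Quanta pays $39.

Efficient allocation: Umbra→Slot 1 ($128), Pioneer→Slot 4 ($39), Quanta→Slot 5 ($145); total welfare W = $312.
Quanta receives Slot 5 at value $145, so the others get W − 145 = $167.
Without Quanta: best allocation of the remaining 2 bidders over all 3 slots is Umbra→Slot 1 ($128), Pioneer→Slot 5 ($78), total $206.
VCG payment = (others' best without Quanta) − (others' welfare with Quanta) = 206 − 167 = $39.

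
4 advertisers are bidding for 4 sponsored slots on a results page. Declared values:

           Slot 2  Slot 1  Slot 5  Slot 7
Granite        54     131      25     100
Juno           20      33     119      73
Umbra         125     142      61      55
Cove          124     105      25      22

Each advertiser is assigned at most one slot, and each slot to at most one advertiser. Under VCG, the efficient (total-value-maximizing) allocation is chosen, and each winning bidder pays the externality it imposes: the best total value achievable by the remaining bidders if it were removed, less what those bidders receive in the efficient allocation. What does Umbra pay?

Umbra pays $31.

Efficient allocation: Granite→Slot 7 ($100), Juno→Slot 5 ($119), Umbra→Slot 1 ($142), Cove→Slot 2 ($124); total welfare W = $485.
Umbra receives Slot 1 at value $142, so the others get W − 142 = $343.
Without Umbra: best allocation of the remaining 3 bidders over all 4 slots is Granite→Slot 1 ($131), Juno→Slot 5 ($119), Cove→Slot 2 ($124), total $374.
VCG payment = (others' best without Umbra) − (others' welfare with Umbra) = 374 − 343 = $31.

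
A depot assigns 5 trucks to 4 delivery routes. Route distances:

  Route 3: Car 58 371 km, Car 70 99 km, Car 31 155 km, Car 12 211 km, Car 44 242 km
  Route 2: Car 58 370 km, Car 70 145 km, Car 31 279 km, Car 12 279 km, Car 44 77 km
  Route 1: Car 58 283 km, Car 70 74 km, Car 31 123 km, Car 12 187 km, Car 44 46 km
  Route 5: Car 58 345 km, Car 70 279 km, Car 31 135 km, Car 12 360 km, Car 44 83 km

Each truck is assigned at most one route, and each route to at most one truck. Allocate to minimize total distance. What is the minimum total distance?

Optimal: Car 12→Route 3 (211 km), Car 44→Route 2 (77 km), Car 70→Route 1 (74 km), Car 31→Route 5 (135 km) — total 211+77+74+135 = 497 km.
Row-greedy (each truck in turn takes its cheapest remaining route) gives 796 km, worse by 299.
Swapping Car 44↔Car 12 (Car 44→Route 3 242 km, Car 12→Route 2 279 km) adds 233.

Min total: 497 km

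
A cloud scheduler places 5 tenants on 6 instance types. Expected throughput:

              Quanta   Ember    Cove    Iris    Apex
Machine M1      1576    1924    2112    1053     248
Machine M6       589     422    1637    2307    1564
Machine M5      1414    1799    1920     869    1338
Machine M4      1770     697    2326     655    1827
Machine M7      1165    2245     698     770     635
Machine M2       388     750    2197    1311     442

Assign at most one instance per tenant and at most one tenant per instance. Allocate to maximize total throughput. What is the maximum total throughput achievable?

Maximum total: 10152 ops/s

Optimal: Quanta→Machine M1 (1576 ops/s), Ember→Machine M7 (2245 ops/s), Cove→Machine M2 (2197 ops/s), Iris→Machine M6 (2307 ops/s), Apex→Machine M4 (1827 ops/s) — total 1576+2245+2197+2307+1827 = 10152 ops/s.
Column-greedy (each instance in turn goes to its best remaining tenant) gives 9210 ops/s, worse by 942.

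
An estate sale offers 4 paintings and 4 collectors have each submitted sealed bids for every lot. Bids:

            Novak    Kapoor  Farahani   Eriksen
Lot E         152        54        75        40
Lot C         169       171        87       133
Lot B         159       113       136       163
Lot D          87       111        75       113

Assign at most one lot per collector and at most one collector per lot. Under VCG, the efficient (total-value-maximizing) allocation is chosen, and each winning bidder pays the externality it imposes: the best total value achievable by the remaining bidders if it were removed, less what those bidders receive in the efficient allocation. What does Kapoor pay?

Efficient allocation: Novak→Lot E ($152), Kapoor→Lot C ($171), Farahani→Lot B ($136), Eriksen→Lot D ($113); total welfare W = $572.
Kapoor receives Lot C at value $171, so the others get W − 171 = $401.
Without Kapoor: best allocation of the remaining 3 bidders over all 4 lots is Novak→Lot E ($152), Farahani→Lot B ($136), Eriksen→Lot C ($133), total $421.
VCG payment = (others' best without Kapoor) − (others' welfare with Kapoor) = 421 − 401 = $20.

Kapoor pays $20.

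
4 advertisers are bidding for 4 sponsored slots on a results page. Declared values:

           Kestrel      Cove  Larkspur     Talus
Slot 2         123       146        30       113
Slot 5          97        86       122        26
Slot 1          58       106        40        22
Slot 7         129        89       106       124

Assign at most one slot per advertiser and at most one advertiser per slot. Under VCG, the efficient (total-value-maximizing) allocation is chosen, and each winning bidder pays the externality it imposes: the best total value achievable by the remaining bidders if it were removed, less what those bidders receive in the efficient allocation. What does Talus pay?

Talus pays $46.

Efficient allocation: Kestrel→Slot 2 ($123), Cove→Slot 1 ($106), Larkspur→Slot 5 ($122), Talus→Slot 7 ($124); total welfare W = $475.
Talus receives Slot 7 at value $124, so the others get W − 124 = $351.
Without Talus: best allocation of the remaining 3 bidders over all 4 slots is Kestrel→Slot 7 ($129), Cove→Slot 2 ($146), Larkspur→Slot 5 ($122), total $397.
VCG payment = (others' best without Talus) − (others' welfare with Talus) = 397 − 351 = $46.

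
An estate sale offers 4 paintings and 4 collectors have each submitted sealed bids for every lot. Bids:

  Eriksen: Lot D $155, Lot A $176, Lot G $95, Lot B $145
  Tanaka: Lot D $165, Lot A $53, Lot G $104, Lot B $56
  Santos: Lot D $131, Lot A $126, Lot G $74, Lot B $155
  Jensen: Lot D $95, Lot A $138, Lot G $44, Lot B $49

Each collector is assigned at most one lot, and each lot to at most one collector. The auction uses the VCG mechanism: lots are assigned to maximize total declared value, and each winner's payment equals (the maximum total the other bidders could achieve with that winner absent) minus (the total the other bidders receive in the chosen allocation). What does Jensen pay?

Jensen pays $81.

Efficient allocation: Eriksen→Lot G ($95), Tanaka→Lot D ($165), Santos→Lot B ($155), Jensen→Lot A ($138); total welfare W = $553.
Jensen receives Lot A at value $138, so the others get W − 138 = $415.
Without Jensen: best allocation of the remaining 3 bidders over all 4 lots is Eriksen→Lot A ($176), Tanaka→Lot D ($165), Santos→Lot B ($155), total $496.
VCG payment = (others' best without Jensen) − (others' welfare with Jensen) = 496 − 415 = $81.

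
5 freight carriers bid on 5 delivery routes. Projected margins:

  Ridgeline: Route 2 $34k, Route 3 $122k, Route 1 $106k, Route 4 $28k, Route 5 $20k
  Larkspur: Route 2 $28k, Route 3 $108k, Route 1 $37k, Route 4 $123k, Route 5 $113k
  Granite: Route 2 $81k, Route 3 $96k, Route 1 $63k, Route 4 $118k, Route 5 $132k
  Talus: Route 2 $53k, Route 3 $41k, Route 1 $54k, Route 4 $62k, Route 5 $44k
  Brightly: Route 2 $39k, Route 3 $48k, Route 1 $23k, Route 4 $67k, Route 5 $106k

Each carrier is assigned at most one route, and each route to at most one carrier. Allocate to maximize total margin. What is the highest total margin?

This is a one-to-one assignment (maximum-weight bipartite matching).
Optimal: Ridgeline→Route 1 ($106k), Larkspur→Route 3 ($108k), Granite→Route 4 ($118k), Talus→Route 2 ($53k), Brightly→Route 5 ($106k) — total 106+108+118+53+106 = $491k.
Row-greedy (each carrier in turn takes its best remaining route) gives $470k, worse by 21.
Next-best assignment: Ridgeline→Route 3, Larkspur→Route 4, Granite→Route 2, Talus→Route 1, Brightly→Route 5 = $486k.

Max total: $491k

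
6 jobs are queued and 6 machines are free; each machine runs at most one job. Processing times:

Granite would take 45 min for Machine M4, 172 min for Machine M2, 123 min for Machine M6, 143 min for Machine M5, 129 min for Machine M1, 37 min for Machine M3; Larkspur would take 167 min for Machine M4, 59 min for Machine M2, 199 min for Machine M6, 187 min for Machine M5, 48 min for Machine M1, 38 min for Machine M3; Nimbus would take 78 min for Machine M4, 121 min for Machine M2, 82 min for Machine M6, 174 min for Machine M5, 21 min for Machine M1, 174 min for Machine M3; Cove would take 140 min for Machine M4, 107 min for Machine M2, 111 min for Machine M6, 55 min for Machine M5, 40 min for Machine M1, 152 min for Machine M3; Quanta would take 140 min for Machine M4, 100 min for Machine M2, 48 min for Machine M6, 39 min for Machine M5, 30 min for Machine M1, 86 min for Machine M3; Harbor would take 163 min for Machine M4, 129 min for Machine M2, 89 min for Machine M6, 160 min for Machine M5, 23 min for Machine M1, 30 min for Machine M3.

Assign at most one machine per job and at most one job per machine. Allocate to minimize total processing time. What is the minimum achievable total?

Optimal: Granite→Machine M4 (45 min), Larkspur→Machine M2 (59 min), Nimbus→Machine M1 (21 min), Cove→Machine M5 (55 min), Quanta→Machine M6 (48 min), Harbor→Machine M3 (30 min) — total 45+59+21+55+48+30 = 258 min.
Min-entry greedy (repeatedly take the single cheapest remaining cell) gives 305 min, worse by 47.

Minimum total: 258 min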